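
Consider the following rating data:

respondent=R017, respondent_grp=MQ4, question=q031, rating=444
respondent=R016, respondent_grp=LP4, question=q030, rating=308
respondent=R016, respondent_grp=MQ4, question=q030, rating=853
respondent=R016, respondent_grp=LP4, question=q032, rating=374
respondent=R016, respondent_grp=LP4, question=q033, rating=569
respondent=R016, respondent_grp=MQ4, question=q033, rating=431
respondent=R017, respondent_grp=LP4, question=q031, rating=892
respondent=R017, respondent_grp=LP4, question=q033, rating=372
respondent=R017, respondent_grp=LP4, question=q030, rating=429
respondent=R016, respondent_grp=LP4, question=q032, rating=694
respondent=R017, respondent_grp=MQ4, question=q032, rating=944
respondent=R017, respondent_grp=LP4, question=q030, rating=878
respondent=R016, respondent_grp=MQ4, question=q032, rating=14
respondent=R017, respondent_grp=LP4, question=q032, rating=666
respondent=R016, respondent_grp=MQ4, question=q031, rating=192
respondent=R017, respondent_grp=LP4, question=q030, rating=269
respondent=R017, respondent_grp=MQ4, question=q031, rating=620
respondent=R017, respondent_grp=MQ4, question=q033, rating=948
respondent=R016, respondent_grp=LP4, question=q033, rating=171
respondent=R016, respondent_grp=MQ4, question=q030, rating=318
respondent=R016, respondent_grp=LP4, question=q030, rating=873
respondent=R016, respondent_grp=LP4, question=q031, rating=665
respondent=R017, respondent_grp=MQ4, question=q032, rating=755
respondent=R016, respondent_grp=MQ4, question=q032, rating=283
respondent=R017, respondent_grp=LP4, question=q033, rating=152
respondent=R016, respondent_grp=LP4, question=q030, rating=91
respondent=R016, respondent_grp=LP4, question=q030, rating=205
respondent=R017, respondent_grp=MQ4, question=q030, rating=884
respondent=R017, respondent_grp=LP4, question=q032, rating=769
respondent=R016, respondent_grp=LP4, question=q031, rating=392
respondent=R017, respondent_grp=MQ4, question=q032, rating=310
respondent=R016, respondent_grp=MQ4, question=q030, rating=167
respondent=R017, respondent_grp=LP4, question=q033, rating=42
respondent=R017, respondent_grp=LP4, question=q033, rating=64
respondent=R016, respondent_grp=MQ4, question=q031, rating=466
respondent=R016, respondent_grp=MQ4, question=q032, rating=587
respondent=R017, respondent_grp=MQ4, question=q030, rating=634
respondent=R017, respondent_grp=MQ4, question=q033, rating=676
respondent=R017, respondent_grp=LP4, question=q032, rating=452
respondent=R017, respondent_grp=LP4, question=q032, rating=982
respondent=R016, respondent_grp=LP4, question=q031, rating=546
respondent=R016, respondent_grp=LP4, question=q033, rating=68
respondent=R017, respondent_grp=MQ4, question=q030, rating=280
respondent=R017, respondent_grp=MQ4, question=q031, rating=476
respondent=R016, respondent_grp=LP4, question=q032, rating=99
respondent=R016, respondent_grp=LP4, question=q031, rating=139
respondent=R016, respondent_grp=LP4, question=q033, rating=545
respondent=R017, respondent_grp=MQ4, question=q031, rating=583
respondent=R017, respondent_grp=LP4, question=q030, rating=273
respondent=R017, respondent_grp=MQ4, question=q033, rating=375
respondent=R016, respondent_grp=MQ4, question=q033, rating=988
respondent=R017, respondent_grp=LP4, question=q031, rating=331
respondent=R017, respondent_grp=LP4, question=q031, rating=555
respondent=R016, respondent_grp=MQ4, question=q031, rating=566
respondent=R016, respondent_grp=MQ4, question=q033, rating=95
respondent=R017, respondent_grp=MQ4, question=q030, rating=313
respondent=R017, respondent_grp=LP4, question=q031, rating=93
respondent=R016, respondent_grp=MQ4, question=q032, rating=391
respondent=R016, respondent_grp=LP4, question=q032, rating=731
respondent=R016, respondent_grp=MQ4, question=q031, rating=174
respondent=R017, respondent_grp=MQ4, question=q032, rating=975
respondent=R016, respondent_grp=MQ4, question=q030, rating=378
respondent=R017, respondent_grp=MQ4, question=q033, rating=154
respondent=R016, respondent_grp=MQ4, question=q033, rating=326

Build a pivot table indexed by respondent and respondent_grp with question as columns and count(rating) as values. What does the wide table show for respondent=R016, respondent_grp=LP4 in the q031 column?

Rows with respondent=R016, respondent_grp=LP4 and question=q031: rating values are 665, 392, 546, 139.
4 rows match — count = 4.

4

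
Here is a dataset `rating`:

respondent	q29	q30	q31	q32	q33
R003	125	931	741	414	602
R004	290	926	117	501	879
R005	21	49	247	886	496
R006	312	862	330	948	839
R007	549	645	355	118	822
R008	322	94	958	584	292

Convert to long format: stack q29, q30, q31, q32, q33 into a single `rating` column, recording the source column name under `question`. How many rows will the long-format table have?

6 respondent values × 5 melted columns = 30 rows.

30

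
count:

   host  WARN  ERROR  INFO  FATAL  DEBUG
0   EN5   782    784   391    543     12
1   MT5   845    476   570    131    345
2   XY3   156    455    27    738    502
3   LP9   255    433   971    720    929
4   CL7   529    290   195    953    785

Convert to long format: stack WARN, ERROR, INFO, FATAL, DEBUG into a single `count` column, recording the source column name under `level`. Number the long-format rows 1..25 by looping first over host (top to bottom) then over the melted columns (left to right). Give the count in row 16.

25 rows total (5 × 5). Row 16: index ⌊(16-1)/5⌋ = 3 into host → LP9; (16-1) mod 5 = 0 into the melted columns → WARN.
So row 16 is (LP9, WARN, 255); count = 255.

255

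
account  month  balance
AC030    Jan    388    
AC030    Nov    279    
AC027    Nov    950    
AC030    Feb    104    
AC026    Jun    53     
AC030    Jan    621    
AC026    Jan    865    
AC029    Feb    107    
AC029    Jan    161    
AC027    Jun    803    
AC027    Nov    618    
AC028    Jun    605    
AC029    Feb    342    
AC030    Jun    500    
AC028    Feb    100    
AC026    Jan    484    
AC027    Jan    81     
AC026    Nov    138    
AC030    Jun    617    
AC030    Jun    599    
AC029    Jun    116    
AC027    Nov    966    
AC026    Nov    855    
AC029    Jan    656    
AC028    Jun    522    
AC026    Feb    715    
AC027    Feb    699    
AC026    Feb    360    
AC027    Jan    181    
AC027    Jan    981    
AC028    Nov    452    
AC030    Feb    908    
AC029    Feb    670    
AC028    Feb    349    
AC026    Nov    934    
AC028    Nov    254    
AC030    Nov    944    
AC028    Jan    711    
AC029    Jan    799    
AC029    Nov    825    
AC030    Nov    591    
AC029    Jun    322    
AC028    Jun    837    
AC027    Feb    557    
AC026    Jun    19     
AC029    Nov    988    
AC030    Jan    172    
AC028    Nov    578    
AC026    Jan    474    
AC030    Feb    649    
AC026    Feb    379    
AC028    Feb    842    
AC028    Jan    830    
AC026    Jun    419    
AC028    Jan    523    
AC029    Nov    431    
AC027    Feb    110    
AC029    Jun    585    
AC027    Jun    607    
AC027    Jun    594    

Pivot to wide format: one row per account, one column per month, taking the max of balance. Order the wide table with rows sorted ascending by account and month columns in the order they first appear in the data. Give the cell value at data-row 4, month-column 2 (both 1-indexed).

988

With rows sorted ascending by account, row 4 is account=AC029. month columns in first-appearance order: Jan, Nov, Feb, Jun; column 2 is Nov.
Long rows with account=AC029, month=Nov: max(825, 988, 431) = 988.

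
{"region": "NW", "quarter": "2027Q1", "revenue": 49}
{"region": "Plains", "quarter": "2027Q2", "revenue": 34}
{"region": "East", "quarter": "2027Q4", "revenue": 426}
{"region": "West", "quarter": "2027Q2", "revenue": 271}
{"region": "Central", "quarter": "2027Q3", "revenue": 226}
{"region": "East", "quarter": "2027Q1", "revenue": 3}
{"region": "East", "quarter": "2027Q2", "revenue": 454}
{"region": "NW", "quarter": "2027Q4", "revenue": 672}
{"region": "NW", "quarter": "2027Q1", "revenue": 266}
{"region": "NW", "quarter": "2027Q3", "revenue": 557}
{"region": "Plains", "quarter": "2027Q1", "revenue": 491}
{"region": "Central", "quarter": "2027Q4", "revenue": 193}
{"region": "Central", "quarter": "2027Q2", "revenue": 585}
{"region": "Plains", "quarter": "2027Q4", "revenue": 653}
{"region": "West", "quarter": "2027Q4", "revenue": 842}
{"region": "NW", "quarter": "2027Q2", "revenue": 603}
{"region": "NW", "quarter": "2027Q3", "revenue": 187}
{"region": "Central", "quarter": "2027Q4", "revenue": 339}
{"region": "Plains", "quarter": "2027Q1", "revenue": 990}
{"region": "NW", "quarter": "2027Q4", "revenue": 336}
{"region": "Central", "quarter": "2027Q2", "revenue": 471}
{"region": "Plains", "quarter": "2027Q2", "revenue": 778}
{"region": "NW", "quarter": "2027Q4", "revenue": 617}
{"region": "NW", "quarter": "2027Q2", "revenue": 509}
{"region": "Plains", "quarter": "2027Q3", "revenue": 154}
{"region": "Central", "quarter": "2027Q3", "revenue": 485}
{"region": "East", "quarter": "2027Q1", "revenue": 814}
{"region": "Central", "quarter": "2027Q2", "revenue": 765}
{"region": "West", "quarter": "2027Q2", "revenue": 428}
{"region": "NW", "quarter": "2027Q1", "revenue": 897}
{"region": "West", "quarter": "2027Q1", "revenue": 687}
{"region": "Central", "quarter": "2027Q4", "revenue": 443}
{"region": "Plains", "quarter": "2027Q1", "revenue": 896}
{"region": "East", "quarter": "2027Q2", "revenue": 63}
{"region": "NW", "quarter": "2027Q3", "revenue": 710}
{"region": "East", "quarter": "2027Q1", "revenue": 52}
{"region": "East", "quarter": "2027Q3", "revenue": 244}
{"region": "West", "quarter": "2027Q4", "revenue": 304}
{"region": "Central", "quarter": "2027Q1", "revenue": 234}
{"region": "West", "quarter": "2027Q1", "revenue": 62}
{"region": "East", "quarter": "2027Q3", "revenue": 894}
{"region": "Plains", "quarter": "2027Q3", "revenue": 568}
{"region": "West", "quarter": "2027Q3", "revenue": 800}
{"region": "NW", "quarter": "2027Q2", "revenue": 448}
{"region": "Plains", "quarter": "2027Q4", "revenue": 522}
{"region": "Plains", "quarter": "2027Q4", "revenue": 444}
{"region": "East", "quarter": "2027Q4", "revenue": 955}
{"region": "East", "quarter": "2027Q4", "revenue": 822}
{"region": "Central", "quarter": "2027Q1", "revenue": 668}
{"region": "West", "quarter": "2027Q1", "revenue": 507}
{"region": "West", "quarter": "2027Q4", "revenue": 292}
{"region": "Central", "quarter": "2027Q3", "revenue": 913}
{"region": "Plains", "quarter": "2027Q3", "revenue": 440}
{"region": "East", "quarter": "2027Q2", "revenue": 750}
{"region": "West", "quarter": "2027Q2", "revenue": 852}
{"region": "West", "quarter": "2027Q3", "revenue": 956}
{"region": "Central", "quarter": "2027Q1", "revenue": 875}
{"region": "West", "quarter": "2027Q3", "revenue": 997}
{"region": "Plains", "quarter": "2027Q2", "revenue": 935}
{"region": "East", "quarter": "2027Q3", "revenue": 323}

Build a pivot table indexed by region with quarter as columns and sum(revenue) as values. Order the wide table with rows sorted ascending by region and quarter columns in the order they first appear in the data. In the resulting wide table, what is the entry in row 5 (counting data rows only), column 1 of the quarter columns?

With rows sorted ascending by region, row 5 is region=West. quarter columns in first-appearance order: 2027Q1, 2027Q2, 2027Q4, 2027Q3; column 1 is 2027Q1.
Long rows with region=West, quarter=2027Q1: 687 + 62 + 507 = 1256.

1256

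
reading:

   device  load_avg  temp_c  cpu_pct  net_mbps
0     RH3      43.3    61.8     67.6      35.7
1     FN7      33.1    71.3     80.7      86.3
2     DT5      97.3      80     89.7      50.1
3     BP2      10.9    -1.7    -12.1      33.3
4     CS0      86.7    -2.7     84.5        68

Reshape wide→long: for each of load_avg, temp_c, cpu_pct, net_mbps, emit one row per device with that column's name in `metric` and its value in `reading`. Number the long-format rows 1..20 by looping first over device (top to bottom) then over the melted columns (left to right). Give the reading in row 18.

-2.7

20 rows total (5 × 4). Row 18: index ⌊(18-1)/4⌋ = 4 into device → CS0; (18-1) mod 4 = 1 into the melted columns → temp_c.
So row 18 is (CS0, temp_c, -2.7); reading = -2.7.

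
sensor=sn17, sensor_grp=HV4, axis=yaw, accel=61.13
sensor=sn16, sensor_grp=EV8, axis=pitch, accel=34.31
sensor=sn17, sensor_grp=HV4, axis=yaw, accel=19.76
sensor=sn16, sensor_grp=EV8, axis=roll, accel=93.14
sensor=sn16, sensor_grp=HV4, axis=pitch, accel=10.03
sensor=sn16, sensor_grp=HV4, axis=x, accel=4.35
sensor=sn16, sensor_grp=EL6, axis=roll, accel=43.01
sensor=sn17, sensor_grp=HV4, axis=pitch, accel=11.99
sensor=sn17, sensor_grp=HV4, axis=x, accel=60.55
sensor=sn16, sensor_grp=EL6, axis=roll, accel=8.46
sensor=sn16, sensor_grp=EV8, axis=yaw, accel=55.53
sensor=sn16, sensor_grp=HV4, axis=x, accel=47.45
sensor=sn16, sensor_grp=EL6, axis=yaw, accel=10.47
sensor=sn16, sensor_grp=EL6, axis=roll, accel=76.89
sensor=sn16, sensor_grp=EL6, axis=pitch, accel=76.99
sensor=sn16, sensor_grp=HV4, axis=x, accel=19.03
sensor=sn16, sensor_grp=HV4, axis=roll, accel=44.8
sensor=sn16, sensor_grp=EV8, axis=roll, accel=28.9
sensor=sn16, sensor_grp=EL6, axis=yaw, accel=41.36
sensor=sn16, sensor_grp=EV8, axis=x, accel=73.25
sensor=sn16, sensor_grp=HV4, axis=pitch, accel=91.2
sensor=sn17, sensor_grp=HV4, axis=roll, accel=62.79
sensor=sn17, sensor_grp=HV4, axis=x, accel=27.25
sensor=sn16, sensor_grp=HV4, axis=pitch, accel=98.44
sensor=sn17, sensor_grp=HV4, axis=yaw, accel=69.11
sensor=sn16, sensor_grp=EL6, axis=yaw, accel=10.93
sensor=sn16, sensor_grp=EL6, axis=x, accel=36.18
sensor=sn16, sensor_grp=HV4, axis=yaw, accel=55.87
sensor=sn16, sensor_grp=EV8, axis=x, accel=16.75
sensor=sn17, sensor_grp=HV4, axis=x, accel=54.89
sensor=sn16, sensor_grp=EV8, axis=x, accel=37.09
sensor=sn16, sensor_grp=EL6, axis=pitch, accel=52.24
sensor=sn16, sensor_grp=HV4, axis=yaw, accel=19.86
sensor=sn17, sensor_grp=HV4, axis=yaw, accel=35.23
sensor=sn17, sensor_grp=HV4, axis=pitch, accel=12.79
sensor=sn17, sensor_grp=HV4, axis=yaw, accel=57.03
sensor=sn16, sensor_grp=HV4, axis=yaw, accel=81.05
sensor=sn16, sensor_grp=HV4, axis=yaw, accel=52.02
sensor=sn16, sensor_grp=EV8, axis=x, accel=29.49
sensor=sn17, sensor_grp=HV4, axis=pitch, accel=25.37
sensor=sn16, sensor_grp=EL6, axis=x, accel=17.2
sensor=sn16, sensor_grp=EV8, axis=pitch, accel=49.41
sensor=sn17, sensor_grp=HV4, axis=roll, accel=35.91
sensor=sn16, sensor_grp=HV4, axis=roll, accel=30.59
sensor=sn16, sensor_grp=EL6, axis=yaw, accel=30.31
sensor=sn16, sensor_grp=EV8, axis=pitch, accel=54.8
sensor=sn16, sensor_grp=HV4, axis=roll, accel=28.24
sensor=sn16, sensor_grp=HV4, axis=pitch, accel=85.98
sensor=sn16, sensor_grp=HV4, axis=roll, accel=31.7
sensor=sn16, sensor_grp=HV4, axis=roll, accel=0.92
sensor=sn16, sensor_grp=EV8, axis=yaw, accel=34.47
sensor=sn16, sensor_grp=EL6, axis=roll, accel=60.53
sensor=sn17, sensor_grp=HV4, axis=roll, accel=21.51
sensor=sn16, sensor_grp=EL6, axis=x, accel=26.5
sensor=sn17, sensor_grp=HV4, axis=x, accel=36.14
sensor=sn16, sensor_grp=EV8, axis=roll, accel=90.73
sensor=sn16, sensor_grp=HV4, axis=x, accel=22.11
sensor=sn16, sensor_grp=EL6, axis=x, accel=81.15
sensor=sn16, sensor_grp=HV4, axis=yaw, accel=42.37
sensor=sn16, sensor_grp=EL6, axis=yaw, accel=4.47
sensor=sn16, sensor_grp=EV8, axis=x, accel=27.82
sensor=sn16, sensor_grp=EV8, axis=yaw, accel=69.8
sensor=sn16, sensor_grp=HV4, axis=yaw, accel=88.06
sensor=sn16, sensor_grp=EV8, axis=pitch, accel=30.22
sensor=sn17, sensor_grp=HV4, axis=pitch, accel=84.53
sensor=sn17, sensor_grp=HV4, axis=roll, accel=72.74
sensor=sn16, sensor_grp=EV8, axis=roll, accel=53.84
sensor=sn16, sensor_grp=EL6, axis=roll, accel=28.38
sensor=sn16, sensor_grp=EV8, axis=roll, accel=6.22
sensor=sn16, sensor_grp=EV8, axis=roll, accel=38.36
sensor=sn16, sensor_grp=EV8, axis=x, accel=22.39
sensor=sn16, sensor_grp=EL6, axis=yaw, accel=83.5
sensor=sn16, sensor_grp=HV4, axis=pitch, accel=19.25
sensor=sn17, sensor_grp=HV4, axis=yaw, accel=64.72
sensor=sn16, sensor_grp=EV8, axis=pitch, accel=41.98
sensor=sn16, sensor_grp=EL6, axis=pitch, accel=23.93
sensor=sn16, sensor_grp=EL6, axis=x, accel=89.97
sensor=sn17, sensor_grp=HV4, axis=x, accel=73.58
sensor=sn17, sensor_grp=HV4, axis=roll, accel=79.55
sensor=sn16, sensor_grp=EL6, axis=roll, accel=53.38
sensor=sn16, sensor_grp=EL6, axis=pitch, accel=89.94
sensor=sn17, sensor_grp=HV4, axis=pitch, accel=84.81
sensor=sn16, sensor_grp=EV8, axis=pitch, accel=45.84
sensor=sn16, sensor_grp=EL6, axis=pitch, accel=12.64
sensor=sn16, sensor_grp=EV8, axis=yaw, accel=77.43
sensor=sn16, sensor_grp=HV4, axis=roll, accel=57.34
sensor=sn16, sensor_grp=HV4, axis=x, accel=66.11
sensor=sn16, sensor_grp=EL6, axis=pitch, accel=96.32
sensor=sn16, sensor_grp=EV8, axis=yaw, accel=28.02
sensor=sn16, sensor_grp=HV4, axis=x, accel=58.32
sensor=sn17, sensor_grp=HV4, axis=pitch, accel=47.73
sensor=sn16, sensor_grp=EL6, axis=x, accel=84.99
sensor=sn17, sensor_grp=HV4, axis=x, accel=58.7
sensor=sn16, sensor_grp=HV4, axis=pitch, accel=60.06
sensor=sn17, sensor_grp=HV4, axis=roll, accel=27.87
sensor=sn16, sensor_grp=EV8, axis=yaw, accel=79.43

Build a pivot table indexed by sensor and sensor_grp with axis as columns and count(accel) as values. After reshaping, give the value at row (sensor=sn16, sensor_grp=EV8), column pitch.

6

Rows with sensor=sn16, sensor_grp=EV8 and axis=pitch: accel values are 34.31, 49.41, 54.8, 30.22, 41.98, 45.84.
6 rows match — count = 6.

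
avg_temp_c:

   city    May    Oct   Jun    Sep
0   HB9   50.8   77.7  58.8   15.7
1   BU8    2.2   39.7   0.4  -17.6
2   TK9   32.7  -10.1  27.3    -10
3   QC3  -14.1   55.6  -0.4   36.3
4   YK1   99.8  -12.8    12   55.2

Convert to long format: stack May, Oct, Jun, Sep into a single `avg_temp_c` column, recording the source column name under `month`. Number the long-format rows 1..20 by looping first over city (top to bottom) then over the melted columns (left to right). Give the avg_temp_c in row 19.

20 rows total (5 × 4). Row 19: index ⌊(19-1)/4⌋ = 4 into city → YK1; (19-1) mod 4 = 2 into the melted columns → Jun.
So row 19 is (YK1, Jun, 12); avg_temp_c = 12.

12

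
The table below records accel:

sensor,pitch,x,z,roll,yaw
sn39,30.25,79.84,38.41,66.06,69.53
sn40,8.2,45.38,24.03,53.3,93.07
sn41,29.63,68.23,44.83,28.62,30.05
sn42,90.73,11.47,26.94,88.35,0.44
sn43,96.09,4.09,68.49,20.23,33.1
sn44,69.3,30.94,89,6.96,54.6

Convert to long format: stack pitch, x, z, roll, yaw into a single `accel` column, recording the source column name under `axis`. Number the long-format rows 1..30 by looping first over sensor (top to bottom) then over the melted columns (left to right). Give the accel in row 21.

30 rows total (6 × 5). Row 21: index ⌊(21-1)/5⌋ = 4 into sensor → sn43; (21-1) mod 5 = 0 into the melted columns → pitch.
So row 21 is (sn43, pitch, 96.09); accel = 96.09.

96.09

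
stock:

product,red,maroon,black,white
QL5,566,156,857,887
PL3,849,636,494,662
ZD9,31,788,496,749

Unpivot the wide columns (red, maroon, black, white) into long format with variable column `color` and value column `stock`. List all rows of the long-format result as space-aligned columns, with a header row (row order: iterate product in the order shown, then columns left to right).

product  color   stock
QL5      red     566  
QL5      maroon  156  
QL5      black   857  
QL5      white   887  
PL3      red     849  
PL3      maroon  636  
PL3      black   494  
PL3      white   662  
ZD9      red     31   
ZD9      maroon  788  
ZD9      black   496  
ZD9      white   749  

Each (product, column) pair becomes one row: 3 × 4 = 12 rows.
For example, (QL5, red) → stock=566.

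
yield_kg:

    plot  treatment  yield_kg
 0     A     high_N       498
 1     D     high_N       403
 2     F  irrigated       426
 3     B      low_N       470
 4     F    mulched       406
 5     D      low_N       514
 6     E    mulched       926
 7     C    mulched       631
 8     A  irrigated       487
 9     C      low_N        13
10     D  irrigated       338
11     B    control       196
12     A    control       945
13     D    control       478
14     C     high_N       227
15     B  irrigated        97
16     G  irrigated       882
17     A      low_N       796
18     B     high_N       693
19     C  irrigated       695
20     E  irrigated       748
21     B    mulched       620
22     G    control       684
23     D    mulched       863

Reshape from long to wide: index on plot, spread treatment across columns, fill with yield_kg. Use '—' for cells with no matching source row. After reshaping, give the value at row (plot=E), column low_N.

No long-format row has plot=E and treatment=low_N, so the cell is —.

—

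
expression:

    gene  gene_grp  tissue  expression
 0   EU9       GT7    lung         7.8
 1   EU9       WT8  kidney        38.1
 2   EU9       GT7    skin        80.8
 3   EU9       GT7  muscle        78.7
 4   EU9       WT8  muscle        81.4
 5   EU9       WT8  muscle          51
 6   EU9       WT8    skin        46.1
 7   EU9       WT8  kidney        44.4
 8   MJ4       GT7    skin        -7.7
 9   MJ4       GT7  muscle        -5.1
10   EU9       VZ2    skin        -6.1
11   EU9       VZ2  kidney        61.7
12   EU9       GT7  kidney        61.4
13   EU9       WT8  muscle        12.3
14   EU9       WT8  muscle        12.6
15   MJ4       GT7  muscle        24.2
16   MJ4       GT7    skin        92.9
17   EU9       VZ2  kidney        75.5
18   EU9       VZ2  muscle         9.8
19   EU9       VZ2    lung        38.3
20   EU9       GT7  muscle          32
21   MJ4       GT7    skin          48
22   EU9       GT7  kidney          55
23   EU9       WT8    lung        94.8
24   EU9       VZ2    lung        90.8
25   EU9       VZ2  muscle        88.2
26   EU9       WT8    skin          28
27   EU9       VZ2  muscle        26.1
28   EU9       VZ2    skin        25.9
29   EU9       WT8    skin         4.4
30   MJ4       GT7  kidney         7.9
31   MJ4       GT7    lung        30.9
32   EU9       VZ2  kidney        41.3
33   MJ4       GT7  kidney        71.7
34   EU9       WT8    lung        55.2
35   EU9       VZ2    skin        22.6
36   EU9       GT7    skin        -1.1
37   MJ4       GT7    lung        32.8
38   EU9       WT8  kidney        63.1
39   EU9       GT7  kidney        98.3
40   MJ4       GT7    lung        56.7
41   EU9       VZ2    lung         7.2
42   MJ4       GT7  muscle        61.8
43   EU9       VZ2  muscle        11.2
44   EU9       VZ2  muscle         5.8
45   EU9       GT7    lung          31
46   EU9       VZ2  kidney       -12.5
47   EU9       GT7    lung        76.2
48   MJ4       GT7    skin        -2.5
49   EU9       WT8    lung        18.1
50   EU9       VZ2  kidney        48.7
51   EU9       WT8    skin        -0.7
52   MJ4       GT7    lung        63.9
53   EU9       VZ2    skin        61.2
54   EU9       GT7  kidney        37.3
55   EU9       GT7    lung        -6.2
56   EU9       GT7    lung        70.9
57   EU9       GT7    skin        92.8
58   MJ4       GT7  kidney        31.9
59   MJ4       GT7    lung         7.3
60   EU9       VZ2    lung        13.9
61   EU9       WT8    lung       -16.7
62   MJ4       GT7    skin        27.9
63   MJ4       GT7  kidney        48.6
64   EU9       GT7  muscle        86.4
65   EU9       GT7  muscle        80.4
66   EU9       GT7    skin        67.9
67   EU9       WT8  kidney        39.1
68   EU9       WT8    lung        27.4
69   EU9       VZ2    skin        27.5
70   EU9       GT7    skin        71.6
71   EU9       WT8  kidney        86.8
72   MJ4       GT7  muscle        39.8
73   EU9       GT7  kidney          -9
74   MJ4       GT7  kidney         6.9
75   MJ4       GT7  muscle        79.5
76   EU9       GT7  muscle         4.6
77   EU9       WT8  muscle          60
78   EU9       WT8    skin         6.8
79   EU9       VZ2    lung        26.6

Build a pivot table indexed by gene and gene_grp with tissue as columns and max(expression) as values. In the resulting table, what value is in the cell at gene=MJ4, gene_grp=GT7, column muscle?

Rows with gene=MJ4, gene_grp=GT7 and tissue=muscle: expression values are -5.1, 24.2, 61.8, 39.8, 79.5.
max(-5.1, 24.2, 61.8, 39.8, 79.5) = 79.5.

79.5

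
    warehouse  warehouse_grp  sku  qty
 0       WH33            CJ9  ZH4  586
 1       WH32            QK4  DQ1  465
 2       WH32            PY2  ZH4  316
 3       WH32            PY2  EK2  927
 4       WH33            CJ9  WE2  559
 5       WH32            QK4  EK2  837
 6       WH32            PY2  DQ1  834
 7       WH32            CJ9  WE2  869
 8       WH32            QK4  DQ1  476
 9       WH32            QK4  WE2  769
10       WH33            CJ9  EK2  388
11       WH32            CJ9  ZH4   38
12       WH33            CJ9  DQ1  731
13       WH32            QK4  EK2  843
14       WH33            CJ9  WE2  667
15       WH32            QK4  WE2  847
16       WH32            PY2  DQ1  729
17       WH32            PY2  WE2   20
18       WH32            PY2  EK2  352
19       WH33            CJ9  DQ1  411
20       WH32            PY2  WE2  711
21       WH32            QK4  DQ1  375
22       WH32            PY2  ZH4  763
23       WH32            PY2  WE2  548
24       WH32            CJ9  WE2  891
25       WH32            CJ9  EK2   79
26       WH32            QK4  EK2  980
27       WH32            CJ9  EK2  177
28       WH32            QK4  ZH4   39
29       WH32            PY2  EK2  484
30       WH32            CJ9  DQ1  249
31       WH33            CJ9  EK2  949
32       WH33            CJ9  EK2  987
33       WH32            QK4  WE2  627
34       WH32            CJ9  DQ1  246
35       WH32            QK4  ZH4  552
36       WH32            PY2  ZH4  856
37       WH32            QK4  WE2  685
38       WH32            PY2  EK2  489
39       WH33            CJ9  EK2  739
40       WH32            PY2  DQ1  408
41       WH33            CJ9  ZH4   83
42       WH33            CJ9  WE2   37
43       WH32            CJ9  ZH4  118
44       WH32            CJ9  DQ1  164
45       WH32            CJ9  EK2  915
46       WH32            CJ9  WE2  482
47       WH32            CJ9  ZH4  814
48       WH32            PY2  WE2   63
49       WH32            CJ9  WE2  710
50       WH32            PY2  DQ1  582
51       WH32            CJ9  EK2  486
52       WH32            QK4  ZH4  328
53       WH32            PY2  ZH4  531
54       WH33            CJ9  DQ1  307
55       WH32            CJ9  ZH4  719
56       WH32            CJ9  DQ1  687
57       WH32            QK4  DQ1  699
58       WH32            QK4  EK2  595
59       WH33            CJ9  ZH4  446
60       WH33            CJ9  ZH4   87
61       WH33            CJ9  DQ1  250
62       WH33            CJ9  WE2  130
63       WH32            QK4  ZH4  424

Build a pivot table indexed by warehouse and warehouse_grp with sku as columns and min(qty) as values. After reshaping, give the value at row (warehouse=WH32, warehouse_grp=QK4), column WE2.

627

Rows with warehouse=WH32, warehouse_grp=QK4 and sku=WE2: qty values are 769, 847, 627, 685.
min(769, 847, 627, 685) = 627.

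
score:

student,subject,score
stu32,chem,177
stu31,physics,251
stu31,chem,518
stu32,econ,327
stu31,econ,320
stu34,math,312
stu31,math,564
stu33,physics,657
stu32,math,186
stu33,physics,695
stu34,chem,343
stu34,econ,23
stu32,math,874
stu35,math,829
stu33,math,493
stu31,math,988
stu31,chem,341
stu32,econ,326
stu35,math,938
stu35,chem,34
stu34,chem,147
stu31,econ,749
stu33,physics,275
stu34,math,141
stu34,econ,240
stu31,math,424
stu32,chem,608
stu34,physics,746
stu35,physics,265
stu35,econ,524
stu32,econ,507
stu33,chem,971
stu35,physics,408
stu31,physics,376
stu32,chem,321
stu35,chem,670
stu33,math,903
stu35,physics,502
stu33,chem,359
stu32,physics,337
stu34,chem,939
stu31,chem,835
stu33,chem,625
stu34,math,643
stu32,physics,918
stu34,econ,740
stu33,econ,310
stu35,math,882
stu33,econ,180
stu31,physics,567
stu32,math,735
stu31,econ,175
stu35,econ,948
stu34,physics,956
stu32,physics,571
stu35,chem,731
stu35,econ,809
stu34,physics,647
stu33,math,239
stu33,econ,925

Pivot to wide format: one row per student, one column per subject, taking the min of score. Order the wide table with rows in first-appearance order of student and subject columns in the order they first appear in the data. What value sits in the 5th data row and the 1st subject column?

With rows in first-appearance order of student, row 5 is student=stu35. subject columns in first-appearance order: chem, physics, econ, math; column 1 is chem.
Long rows with student=stu35, subject=chem: min(34, 670, 731) = 34.

34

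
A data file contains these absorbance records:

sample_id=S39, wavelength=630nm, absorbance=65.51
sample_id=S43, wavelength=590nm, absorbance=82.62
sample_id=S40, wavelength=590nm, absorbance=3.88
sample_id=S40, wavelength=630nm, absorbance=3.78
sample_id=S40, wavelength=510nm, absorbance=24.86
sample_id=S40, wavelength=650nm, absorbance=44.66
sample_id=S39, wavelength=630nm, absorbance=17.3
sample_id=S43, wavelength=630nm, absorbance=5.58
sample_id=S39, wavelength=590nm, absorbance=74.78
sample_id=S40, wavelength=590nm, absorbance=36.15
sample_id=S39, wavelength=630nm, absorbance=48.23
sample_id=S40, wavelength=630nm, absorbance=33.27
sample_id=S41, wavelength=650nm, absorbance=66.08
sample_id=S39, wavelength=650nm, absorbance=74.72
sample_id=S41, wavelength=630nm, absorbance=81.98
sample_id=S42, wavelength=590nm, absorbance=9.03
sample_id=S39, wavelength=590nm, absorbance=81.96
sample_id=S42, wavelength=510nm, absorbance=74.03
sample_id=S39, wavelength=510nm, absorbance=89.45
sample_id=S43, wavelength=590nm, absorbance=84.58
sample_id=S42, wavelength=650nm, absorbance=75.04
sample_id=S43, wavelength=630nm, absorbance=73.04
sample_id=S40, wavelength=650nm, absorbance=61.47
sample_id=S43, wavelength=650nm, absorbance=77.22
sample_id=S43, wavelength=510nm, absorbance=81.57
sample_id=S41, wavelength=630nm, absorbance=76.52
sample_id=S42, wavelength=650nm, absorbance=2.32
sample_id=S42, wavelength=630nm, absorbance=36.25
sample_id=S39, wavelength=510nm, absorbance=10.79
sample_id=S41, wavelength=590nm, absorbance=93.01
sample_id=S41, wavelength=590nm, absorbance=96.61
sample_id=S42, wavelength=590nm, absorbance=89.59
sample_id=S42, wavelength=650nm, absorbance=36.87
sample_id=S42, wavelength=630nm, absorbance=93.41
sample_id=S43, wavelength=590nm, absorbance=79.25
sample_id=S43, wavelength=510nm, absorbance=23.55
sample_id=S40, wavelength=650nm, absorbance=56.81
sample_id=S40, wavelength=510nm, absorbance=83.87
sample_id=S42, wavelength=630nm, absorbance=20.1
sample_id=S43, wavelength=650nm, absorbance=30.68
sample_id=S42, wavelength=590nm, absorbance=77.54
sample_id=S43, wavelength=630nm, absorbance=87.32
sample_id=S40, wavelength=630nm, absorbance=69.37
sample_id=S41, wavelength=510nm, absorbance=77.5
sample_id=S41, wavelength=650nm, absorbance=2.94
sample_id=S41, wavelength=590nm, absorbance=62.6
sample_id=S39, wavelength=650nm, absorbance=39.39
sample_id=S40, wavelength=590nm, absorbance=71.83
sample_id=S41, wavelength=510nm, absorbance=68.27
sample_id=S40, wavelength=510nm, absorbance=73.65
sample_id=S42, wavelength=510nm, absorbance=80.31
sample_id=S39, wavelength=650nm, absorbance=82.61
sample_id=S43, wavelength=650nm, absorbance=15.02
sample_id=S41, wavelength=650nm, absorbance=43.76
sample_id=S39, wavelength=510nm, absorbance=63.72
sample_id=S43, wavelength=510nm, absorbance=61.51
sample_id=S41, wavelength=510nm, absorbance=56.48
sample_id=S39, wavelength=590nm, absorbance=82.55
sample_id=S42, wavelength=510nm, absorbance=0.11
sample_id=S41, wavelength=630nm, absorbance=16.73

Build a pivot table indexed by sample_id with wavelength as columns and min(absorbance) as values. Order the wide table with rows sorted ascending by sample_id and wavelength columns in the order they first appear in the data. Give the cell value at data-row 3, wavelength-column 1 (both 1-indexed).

With rows sorted ascending by sample_id, row 3 is sample_id=S41. wavelength columns in first-appearance order: 630nm, 590nm, 510nm, 650nm; column 1 is 630nm.
Long rows with sample_id=S41, wavelength=630nm: min(81.98, 76.52, 16.73) = 16.73.

16.73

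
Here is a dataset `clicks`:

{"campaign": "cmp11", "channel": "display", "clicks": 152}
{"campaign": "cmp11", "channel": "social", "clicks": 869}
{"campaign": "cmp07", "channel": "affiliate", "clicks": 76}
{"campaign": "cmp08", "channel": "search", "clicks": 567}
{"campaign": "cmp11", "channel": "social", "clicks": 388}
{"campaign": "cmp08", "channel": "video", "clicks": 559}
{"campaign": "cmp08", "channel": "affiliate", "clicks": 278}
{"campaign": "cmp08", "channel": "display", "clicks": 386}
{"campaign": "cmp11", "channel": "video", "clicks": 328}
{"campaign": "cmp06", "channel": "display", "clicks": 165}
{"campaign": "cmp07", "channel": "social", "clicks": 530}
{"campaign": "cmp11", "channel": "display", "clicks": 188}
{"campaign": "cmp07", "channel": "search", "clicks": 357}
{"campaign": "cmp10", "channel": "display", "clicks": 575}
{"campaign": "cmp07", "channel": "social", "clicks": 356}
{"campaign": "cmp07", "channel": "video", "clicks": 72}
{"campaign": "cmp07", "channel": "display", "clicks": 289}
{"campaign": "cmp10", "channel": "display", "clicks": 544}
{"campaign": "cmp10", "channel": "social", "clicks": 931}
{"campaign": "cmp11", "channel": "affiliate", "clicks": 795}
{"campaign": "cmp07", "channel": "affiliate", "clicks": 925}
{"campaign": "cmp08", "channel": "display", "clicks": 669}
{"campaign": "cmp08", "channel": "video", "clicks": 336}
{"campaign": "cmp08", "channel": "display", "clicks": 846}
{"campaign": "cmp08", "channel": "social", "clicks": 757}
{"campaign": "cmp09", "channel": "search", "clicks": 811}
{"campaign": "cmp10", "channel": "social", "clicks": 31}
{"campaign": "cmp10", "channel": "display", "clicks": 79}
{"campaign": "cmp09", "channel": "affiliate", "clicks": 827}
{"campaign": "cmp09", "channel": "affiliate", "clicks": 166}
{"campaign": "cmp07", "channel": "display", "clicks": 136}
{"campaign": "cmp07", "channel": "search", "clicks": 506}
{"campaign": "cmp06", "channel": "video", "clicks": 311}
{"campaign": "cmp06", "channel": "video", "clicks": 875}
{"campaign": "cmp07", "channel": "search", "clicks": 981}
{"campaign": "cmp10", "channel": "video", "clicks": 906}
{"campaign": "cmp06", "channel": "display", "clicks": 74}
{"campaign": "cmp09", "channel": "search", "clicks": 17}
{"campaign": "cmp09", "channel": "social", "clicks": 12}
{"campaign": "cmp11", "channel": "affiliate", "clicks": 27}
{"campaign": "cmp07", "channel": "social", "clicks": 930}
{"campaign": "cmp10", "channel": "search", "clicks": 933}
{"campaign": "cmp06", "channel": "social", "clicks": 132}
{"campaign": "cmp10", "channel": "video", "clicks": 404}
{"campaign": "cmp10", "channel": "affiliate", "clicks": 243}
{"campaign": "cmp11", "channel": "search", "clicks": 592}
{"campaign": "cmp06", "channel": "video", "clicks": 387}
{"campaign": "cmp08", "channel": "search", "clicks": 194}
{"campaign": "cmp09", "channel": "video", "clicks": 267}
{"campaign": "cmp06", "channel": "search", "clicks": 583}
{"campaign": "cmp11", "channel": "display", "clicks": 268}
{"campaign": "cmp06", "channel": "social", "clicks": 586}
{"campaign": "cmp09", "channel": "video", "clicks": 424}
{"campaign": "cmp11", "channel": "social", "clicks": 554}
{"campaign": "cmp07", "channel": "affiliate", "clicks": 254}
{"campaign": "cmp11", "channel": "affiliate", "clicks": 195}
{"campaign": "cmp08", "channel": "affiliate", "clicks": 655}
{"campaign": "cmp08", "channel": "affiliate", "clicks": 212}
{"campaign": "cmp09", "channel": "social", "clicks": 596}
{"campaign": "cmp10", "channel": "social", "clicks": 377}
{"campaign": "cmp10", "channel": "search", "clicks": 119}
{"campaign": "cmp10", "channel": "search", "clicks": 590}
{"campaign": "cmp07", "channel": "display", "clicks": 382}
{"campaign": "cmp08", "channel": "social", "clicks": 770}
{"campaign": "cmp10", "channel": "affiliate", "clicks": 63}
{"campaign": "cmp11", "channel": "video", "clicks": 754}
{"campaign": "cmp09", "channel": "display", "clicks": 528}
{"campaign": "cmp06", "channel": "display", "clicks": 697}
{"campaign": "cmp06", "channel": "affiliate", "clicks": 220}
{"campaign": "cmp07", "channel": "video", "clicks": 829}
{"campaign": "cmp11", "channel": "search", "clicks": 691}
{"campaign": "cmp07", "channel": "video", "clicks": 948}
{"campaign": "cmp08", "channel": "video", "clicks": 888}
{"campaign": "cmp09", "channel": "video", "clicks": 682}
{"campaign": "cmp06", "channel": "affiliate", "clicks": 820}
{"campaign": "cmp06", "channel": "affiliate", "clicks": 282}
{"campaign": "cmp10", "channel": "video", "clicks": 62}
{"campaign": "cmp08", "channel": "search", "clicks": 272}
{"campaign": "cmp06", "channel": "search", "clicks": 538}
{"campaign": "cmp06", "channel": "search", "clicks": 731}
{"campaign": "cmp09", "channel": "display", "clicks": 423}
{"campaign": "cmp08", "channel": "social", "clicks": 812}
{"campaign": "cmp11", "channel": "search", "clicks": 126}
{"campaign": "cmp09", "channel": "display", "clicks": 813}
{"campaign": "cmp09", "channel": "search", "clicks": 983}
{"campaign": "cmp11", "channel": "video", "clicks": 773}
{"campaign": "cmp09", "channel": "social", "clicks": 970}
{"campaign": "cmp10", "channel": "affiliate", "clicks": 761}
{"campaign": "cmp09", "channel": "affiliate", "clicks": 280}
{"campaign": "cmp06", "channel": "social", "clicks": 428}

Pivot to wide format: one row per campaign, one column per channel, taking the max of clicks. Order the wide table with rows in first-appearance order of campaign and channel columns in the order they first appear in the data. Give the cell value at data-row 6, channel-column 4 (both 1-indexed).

983

With rows in first-appearance order of campaign, row 6 is campaign=cmp09. channel columns in first-appearance order: display, social, affiliate, search, video; column 4 is search.
Long rows with campaign=cmp09, channel=search: max(811, 17, 983) = 983.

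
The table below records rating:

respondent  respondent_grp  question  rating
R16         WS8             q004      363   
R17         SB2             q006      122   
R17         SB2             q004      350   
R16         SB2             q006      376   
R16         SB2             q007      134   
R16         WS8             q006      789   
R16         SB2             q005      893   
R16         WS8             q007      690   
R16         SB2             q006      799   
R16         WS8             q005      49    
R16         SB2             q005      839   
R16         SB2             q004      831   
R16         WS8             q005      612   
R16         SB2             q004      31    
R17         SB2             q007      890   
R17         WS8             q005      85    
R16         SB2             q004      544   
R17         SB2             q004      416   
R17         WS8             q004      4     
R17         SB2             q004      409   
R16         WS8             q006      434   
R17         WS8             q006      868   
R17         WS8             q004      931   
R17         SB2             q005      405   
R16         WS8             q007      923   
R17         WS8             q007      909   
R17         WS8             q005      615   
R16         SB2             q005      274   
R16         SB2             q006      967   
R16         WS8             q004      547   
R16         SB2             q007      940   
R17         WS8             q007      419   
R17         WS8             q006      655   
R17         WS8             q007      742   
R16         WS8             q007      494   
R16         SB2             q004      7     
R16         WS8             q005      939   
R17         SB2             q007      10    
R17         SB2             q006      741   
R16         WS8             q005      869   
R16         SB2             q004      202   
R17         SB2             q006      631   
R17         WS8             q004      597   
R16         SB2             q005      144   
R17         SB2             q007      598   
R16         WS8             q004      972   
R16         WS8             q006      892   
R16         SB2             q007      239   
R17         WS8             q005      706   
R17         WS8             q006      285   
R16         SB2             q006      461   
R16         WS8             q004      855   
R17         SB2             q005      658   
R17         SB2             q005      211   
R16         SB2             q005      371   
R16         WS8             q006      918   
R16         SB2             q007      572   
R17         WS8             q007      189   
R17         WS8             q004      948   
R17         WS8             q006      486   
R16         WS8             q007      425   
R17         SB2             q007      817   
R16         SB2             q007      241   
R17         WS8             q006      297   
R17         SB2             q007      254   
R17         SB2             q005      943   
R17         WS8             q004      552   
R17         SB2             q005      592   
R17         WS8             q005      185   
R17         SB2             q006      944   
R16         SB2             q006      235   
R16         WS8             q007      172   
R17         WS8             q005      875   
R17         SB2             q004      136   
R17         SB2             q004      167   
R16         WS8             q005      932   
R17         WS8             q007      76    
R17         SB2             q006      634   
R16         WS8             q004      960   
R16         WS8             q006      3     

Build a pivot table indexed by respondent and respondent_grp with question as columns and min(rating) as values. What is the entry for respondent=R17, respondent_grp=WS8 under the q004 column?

Rows with respondent=R17, respondent_grp=WS8 and question=q004: rating values are 4, 931, 597, 948, 552.
min(4, 931, 597, 948, 552) = 4.

4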